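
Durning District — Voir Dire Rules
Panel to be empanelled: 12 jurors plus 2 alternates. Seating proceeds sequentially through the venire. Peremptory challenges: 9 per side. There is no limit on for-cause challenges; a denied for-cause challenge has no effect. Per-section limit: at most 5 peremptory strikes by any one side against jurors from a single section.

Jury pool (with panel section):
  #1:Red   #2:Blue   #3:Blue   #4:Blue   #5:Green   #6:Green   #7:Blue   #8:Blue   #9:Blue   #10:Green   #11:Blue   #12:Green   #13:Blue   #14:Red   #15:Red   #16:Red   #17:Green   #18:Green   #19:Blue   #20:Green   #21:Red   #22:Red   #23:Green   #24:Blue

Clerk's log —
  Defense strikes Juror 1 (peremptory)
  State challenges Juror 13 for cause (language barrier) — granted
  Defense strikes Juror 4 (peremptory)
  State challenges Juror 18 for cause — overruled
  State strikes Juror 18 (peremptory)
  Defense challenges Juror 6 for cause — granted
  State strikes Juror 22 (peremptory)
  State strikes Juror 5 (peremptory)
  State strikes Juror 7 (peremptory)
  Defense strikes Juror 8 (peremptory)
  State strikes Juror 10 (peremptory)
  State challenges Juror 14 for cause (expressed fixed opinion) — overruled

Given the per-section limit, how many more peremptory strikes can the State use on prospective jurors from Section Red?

4

State peremptories so far: #18, #22, #5, #7, #10 — 5 of 9 used, 4 left overall.
Against Section Red: #22 — 1 used; per-section cap 5 leaves 4.
Binding limit: min(4, 4) = 4.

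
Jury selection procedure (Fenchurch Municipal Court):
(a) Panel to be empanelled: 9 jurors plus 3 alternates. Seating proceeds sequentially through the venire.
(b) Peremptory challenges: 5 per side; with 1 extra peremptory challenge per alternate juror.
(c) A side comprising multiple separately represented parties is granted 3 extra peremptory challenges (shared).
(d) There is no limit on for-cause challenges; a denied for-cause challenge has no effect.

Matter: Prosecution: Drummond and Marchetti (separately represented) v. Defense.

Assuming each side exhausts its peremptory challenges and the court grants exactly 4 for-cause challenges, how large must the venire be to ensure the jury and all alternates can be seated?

Seats to fill: 9 + 3 alternates = 12.
Peremptories — Prosecution: 5 + 1×3 + 3 = 11; Defense: 5 + 1×3 = 8; total 19.
For-cause removals: 4.
Minimum venire: 12 + 19 + 4 = 35.

35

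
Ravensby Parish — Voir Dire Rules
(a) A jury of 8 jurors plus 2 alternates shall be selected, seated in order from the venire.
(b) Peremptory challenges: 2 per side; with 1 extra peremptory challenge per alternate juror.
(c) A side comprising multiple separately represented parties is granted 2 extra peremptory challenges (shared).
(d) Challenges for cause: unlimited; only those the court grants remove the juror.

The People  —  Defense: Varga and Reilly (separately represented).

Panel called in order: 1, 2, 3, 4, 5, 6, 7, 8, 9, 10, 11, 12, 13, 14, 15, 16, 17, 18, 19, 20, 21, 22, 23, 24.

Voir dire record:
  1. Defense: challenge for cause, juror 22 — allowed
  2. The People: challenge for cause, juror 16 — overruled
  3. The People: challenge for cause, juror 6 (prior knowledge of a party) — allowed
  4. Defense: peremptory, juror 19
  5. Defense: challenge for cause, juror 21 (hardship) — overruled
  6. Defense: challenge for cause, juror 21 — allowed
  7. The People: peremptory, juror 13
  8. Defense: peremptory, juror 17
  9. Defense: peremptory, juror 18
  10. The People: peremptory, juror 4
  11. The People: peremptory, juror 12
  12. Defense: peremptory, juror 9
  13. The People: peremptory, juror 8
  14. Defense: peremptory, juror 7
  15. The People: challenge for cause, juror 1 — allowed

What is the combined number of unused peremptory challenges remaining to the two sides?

1

The People allotment: 2 base + 1 × 2 alternates = 4. Defense allotment: 2 base + 1 × 2 alternates + 2 multi-party = 6.
The People peremptories used: #13, #4, #12, #8 — 4 (for-cause on #16, #6, #1 don't count).
Defense peremptories used: #19, #17, #18, #9, #7 — 5 (for-cause on #22, #21, #21 don't count).
Remaining: (4 − 4) + (6 − 5) = 1.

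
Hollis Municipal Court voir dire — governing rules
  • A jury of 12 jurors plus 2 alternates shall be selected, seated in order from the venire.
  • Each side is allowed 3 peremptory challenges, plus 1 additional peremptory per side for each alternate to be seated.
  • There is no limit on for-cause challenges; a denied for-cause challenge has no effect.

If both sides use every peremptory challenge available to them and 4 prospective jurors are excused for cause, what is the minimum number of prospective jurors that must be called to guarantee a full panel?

Seats to fill: 12 + 2 alternates = 14.
Peremptories: 3 + 1×2 = 5 per side × 2 sides = 10.
For-cause removals: 4.
Minimum venire: 14 + 10 + 4 = 28.

28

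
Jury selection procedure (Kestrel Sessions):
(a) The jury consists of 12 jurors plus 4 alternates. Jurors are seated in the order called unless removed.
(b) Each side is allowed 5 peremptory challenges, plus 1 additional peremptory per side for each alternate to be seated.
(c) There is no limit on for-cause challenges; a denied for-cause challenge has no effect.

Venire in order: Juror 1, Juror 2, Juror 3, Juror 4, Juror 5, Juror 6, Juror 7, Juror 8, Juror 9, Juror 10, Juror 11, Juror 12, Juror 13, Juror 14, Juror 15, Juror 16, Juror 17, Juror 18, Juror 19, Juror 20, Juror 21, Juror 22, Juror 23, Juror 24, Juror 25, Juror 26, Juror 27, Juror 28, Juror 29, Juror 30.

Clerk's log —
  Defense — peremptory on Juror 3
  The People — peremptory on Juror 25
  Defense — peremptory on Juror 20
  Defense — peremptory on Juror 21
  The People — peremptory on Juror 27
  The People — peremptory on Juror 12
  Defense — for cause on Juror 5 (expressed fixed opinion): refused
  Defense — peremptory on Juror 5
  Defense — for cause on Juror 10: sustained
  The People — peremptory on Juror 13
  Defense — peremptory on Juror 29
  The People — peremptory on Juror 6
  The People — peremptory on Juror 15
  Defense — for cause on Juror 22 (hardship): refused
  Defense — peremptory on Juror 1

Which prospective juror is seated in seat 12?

Removed: #1, #3, #5, #6, #10, #12, #13, #15, #20, #21, #25, #27, #29. (#22 stays — for-cause denied.)
Seating in order: seats 1–12 → #2, #4, #7, #8, #9, #11, #14, #16, #17, #18, #19, #22; alternates → #23, #24, #26, #28.
So seat 12 is #22.

22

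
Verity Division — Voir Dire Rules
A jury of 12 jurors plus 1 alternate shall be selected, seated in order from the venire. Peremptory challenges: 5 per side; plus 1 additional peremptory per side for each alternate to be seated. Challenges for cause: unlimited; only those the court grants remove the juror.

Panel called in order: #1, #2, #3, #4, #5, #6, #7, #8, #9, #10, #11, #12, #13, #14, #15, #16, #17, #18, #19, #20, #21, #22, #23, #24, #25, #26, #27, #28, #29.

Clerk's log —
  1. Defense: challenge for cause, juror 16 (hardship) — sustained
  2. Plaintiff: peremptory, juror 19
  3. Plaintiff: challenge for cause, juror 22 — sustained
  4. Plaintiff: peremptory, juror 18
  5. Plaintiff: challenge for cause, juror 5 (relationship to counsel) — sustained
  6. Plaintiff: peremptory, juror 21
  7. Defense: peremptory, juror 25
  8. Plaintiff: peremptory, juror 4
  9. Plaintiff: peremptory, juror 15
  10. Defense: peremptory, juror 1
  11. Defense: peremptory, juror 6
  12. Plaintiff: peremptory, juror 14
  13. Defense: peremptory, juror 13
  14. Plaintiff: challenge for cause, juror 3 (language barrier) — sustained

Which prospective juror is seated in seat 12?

Removed: #1, #3, #4, #5, #6, #13, #14, #15, #16, #18, #19, #21, #22, #25.
Seating in order: seats 1–12 → #2, #7, #8, #9, #10, #11, #12, #17, #20, #23, #24, #26; alternates → #27.
So seat 12 is #26.

26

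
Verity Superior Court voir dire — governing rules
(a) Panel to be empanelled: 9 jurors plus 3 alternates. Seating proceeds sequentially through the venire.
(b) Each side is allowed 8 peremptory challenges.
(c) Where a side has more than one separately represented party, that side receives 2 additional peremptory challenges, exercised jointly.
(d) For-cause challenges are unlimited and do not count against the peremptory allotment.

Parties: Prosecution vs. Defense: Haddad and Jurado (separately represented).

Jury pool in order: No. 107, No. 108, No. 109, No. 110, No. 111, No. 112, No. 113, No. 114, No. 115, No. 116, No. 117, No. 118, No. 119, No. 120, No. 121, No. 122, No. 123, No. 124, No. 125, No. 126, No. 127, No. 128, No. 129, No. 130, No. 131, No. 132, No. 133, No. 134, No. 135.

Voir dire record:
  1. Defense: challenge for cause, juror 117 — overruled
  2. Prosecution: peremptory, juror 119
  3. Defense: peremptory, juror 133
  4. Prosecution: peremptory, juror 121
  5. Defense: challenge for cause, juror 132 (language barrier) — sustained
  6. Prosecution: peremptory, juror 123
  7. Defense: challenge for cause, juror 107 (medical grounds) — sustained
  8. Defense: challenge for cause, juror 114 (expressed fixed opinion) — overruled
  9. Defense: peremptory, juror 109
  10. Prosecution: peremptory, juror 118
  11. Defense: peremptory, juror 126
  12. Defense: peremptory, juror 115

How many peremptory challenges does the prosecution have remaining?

Prosecution allotment: 8.
Prosecution peremptories used: #119, #121, #123, #118 — 4.
Remaining: 8 − 4 = 4.

4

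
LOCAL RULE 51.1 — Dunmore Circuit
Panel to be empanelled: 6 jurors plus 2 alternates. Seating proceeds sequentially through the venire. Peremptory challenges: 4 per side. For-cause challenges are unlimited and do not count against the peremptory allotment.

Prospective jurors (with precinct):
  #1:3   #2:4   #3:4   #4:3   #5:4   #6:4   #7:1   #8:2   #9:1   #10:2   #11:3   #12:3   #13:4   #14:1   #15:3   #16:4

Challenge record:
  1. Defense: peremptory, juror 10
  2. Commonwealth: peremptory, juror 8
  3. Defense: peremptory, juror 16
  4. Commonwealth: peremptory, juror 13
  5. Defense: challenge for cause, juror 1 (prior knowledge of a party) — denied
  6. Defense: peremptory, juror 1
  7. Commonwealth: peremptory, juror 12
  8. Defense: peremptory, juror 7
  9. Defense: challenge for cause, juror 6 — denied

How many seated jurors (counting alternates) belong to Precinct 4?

4

Removed: #1, #7, #8, #10, #12, #13, #16.
Seated (8 incl. alternates): #2, #3, #4, #5, #6, #9, #11, #14.
Of those, in Precinct 4: #2, #3, #5, #6 → 4.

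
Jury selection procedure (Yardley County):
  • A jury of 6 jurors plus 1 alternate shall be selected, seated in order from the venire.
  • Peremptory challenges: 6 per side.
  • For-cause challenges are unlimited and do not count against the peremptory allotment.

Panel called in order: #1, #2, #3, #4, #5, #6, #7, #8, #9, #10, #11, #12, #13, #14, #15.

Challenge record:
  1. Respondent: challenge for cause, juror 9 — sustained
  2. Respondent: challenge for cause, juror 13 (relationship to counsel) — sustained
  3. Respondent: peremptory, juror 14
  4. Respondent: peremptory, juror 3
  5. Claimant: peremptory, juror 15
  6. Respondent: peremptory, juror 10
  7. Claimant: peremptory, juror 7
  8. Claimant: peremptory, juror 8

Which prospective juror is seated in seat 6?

Removed: #3, #7, #8, #9, #10, #13, #14, #15.
Filling seats in venire order through position 6: #1, #2, #4, #5, #6, #11.
So seat 6 is #11.

11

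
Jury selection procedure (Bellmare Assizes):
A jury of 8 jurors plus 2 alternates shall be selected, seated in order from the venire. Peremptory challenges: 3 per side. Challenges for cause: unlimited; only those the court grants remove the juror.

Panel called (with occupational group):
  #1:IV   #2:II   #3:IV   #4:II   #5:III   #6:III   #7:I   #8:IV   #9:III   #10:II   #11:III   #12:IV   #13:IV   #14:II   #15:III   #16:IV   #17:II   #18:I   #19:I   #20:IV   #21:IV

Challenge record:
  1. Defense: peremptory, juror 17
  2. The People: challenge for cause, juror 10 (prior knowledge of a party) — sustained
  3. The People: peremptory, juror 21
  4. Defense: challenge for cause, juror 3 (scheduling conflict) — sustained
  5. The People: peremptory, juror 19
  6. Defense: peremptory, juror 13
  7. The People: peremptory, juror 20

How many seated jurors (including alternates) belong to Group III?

Removed: #3, #10, #13, #17, #19, #20, #21.
Seated (10 incl. alternates): #1, #2, #4, #5, #6, #7, #8, #9, #11, #12.
Of those, in Group III: #5, #6, #9, #11 → 4.

4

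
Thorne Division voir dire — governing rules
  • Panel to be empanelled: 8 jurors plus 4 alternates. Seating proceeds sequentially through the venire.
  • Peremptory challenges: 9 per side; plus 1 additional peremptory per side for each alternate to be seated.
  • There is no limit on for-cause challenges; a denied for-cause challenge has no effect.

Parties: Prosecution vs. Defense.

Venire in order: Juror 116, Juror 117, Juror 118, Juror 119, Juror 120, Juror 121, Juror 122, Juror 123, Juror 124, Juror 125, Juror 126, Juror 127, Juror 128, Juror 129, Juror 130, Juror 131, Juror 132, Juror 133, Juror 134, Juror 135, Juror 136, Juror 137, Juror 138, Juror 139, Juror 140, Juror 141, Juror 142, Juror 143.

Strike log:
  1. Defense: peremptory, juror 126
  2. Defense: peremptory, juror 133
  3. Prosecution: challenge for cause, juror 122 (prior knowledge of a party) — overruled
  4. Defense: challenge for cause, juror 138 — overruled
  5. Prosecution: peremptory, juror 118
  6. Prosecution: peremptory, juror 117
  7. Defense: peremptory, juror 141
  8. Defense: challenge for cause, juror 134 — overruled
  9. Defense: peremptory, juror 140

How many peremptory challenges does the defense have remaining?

9

Defense allotment: 9 base + 1 × 4 alternates = 13.
Defense peremptories used: #126, #133, #141, #140 — 4 (for-cause on #138, #134 don't count).
Remaining: 13 − 4 = 9.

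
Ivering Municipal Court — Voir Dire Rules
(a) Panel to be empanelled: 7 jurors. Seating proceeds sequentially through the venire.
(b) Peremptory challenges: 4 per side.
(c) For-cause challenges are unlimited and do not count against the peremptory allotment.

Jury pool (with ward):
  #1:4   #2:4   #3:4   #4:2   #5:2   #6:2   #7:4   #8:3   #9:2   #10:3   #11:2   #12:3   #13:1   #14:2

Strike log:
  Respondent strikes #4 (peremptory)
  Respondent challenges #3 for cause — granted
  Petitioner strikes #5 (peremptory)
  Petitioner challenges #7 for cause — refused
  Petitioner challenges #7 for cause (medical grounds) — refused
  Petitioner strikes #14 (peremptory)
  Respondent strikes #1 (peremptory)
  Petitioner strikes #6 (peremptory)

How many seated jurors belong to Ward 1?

0

Removed: #1, #3, #4, #5, #6, #14.
Seated jurors 1–7: #2, #7, #8, #9, #10, #11, #12.
None of those are in Ward 1 → 0.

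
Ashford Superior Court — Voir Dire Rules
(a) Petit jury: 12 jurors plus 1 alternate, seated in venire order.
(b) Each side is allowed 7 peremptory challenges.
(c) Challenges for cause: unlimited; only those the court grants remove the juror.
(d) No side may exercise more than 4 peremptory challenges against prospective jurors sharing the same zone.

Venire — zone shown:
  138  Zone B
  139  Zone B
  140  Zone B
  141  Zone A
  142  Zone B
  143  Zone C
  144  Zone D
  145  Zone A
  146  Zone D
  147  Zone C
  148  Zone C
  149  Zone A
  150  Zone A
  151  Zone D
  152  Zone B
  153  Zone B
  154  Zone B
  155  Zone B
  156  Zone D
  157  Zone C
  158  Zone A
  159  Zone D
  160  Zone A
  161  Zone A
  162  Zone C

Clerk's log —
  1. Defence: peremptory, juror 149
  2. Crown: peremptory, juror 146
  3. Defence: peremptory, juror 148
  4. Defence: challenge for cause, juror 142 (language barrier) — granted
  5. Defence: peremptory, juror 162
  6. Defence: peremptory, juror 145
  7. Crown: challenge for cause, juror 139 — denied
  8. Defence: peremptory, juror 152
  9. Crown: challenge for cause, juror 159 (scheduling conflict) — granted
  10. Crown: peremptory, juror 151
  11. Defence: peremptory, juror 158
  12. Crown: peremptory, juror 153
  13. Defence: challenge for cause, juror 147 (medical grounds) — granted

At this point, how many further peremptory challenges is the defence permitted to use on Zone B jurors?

Defence peremptories so far: #149, #148, #162, #145, #152, #158 — 6 of 7 used, 1 left overall.
Against Zone B: #152 — 1 used; per-zone cap 4 leaves 3.
Binding limit: min(1, 3) = 1.

1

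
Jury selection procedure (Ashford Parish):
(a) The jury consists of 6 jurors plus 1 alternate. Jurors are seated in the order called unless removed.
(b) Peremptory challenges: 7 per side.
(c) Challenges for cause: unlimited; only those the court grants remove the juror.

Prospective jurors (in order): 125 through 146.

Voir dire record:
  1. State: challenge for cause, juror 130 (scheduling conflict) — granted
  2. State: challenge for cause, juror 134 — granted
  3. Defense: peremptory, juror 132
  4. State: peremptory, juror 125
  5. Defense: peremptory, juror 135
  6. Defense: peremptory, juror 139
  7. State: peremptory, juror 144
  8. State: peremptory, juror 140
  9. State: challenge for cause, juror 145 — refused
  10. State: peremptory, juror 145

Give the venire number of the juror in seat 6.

Removed: #125, #130, #132, #134, #135, #139, #140, #144, #145.
Seating in order: seats 1–6 → #126, #127, #128, #129, #131, #133; alternates → #136.
So seat 6 is #133.

133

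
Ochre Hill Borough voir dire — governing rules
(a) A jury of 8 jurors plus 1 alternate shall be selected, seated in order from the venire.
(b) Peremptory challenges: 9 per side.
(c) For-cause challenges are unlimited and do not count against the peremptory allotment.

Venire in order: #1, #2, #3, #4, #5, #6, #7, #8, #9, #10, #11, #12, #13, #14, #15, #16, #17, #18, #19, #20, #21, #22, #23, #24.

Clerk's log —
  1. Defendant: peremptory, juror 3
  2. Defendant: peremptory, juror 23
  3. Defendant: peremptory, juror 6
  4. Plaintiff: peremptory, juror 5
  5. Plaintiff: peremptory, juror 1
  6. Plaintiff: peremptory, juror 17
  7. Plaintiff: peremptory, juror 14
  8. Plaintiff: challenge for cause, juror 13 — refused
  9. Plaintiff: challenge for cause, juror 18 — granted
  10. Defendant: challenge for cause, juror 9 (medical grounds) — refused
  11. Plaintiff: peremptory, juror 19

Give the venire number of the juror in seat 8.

Removed: #1, #3, #5, #6, #14, #17, #18, #19, #23. (#9, #13 stay — for-cause denied.)
Filling seats in venire order through position 8: #2, #4, #7, #8, #9, #10, #11, #12.
So seat 8 is #12.

12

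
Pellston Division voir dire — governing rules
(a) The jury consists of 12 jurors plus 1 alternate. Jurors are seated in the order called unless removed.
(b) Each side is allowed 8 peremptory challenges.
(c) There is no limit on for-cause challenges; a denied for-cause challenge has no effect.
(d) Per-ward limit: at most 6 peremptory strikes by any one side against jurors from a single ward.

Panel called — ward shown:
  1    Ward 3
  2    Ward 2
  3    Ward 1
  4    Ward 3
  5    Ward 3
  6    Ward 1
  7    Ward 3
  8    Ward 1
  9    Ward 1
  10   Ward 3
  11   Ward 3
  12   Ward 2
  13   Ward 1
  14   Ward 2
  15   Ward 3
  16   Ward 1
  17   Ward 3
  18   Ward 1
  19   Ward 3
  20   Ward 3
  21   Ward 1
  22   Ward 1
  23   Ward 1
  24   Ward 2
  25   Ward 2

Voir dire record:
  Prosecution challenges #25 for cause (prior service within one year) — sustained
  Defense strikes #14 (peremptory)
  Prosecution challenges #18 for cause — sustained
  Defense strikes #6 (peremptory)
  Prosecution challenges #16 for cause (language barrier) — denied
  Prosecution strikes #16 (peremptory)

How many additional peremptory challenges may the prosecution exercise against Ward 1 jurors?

Prosecution peremptories so far: #16 — 1 of 8 used, 7 left overall.
Against Ward 1: #16 — 1 used; per-ward cap 6 leaves 5.
Binding limit: min(7, 5) = 5.

5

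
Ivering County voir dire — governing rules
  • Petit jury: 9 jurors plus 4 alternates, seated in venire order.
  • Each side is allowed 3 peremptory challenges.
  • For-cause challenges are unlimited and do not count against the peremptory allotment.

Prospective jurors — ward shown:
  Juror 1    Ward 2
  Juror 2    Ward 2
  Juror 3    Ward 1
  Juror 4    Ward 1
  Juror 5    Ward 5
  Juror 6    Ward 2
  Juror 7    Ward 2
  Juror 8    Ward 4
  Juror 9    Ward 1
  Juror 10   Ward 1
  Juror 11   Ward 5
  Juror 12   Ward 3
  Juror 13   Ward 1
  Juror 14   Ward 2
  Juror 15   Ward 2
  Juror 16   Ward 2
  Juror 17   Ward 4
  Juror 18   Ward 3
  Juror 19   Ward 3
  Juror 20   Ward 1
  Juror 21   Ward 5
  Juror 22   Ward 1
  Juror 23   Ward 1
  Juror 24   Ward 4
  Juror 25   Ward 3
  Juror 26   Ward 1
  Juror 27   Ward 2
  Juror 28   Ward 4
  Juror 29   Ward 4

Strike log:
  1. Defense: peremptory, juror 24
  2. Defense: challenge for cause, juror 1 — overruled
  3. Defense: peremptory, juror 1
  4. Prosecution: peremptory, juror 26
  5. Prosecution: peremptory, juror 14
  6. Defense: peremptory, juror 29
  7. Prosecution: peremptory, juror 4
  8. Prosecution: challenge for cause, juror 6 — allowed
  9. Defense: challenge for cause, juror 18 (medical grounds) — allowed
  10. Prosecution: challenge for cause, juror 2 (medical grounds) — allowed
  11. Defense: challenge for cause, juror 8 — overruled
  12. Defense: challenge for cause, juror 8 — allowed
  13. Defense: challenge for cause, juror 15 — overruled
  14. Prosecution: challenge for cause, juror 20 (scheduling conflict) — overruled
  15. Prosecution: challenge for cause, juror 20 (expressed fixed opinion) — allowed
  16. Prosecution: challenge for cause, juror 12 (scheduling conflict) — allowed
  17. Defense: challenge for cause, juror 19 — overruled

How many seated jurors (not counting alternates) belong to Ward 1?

Removed: #1, #2, #4, #6, #8, #12, #14, #18, #20, #24, #26, #29.
Seated jurors 1–9: #3, #5, #7, #9, #10, #11, #13, #15, #16 (alternates #17, #19, #21, #22 not counted).
Of those, in Ward 1: #3, #9, #10, #13 → 4.

4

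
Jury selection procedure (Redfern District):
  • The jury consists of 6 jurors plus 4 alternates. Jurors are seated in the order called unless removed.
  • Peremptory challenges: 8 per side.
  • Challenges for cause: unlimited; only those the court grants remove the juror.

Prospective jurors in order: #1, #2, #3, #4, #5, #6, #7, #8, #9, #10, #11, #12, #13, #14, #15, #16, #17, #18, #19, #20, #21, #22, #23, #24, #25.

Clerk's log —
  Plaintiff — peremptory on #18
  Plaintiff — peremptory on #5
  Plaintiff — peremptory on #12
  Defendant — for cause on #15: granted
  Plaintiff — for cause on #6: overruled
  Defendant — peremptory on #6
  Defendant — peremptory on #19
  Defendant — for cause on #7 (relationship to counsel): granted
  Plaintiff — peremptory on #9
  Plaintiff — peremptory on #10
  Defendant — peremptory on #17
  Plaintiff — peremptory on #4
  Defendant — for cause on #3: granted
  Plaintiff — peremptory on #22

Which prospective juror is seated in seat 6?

Removed: #3, #4, #5, #6, #7, #9, #10, #12, #15, #17, #18, #19, #22.
Seating in order: seats 1–6 → #1, #2, #8, #11, #13, #14; alternates → #16, #20, #21, #23.
So seat 6 is #14.

14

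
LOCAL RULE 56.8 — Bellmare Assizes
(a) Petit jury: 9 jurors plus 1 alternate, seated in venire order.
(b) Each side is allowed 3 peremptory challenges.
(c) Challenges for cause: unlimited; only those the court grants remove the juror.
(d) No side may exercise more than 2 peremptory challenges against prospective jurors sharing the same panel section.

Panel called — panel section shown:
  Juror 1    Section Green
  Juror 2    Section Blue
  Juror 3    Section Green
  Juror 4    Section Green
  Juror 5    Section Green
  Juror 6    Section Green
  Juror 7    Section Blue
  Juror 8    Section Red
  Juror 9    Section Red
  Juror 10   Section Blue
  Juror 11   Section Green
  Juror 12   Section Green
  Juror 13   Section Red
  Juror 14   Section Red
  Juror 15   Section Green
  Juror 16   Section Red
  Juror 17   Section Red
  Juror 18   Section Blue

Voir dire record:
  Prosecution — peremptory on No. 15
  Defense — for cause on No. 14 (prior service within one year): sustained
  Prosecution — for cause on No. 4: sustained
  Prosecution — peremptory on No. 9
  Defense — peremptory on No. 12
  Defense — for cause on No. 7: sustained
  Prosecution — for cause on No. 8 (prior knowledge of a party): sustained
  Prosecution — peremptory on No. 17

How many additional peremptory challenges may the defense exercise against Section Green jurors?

1

Defense peremptories so far: #12 — 1 of 3 used, 2 left overall.
Against Section Green: #12 — 1 used; per-section cap 2 leaves 1.
Binding limit: min(2, 1) = 1.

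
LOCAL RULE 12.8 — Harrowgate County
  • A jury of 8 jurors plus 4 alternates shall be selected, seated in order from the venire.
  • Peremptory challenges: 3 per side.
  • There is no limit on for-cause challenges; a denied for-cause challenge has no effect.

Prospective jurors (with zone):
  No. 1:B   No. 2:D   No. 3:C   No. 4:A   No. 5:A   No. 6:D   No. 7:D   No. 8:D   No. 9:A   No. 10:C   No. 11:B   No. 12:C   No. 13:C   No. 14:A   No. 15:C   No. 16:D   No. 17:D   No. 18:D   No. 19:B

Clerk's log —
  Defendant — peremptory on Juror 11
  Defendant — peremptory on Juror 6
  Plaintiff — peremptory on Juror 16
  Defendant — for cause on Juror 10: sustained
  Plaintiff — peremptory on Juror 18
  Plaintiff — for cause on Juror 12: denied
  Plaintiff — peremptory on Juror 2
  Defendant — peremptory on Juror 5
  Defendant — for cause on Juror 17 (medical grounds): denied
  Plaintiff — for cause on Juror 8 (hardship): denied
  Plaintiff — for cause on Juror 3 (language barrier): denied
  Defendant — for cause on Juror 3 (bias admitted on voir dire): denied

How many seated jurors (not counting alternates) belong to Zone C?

Removed: #2, #5, #6, #10, #11, #16, #18.
Seated jurors 1–8: #1, #3, #4, #7, #8, #9, #12, #13 (alternates #14, #15, #17, #19 not counted).
Of those, in Zone C: #3, #12, #13 → 3.

3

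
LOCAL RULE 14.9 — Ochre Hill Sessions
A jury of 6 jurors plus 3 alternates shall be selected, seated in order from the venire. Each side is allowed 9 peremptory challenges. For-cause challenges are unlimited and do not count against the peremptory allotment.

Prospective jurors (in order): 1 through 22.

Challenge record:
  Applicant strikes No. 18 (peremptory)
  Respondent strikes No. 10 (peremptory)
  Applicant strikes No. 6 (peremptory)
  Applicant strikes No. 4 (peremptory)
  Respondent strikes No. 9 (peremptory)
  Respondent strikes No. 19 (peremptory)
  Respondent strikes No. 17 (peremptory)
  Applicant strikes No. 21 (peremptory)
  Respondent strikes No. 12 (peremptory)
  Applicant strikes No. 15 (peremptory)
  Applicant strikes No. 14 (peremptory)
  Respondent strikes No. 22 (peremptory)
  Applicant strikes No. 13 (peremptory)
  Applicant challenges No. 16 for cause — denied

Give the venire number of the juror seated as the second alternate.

16

Removed: #4, #6, #9, #10, #12, #13, #14, #15, #17, #18, #19, #21, #22. (#16 stays — for-cause denied.)
Seating in order: seats 1–6 → #1, #2, #3, #5, #7, #8; alternates → #11, #16, #20.
So alternate 2 is #16.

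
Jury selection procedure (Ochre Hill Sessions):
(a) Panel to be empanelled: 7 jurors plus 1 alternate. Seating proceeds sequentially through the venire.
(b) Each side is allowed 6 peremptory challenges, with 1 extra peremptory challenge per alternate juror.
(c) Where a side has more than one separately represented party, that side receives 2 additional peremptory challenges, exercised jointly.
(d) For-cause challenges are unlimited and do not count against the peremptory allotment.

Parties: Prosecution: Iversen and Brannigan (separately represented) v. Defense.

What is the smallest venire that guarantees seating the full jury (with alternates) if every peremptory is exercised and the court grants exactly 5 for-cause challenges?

29

Seats to fill: 7 + 1 alternates = 8.
Peremptories — Prosecution: 6 + 1×1 + 2 = 9; Defense: 6 + 1×1 = 7; total 16.
For-cause removals: 5.
Minimum venire: 8 + 16 + 5 = 29.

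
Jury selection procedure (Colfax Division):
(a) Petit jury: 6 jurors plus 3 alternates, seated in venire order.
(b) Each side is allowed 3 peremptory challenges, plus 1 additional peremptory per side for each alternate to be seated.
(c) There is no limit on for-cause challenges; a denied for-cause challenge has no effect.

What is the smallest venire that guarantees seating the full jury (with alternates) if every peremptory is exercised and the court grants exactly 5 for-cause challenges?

Seats to fill: 6 + 3 alternates = 9.
Peremptories: 3 + 1×3 = 6 per side × 2 sides = 12.
For-cause removals: 5.
Minimum venire: 9 + 12 + 5 = 26.

26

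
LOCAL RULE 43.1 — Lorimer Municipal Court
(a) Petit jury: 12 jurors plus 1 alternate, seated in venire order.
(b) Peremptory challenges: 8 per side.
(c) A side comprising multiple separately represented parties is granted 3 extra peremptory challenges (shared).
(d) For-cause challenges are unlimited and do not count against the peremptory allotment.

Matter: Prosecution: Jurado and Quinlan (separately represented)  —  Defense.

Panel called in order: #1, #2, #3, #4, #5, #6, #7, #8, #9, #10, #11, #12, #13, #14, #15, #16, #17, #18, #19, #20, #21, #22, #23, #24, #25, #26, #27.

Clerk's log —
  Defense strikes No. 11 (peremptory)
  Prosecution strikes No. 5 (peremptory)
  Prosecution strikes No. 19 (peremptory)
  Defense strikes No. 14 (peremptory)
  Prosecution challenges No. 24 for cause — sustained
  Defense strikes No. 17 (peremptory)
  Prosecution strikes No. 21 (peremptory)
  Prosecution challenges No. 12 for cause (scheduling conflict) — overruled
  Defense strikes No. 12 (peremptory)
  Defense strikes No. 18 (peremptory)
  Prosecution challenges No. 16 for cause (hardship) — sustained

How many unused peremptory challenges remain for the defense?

3

Defense allotment: 8.
Defense peremptories used: #11, #14, #17, #12, #18 — 5.
Remaining: 8 − 5 = 3.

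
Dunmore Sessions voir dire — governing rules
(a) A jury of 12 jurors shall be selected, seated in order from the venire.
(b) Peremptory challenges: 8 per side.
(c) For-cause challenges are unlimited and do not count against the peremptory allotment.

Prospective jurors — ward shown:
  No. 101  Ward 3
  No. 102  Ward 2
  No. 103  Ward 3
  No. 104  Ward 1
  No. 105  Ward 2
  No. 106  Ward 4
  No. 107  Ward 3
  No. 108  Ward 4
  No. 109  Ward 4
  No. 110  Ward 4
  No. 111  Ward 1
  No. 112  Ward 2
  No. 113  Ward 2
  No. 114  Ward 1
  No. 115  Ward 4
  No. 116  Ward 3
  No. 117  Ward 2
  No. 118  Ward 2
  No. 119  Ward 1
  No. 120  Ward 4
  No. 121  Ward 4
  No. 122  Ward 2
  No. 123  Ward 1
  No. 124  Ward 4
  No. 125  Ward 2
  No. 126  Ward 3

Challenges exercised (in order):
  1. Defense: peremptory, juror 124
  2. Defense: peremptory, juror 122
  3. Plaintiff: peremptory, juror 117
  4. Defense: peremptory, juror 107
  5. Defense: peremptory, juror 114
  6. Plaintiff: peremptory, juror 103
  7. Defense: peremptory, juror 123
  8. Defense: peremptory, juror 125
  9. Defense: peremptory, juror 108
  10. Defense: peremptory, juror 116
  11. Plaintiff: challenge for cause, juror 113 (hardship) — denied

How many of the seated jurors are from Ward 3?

Removed: #103, #107, #108, #114, #116, #117, #122, #123, #124, #125.
Seated jurors 1–12: #101, #102, #104, #105, #106, #109, #110, #111, #112, #113, #115, #118.
Of those, in Ward 3: #101 → 1.

1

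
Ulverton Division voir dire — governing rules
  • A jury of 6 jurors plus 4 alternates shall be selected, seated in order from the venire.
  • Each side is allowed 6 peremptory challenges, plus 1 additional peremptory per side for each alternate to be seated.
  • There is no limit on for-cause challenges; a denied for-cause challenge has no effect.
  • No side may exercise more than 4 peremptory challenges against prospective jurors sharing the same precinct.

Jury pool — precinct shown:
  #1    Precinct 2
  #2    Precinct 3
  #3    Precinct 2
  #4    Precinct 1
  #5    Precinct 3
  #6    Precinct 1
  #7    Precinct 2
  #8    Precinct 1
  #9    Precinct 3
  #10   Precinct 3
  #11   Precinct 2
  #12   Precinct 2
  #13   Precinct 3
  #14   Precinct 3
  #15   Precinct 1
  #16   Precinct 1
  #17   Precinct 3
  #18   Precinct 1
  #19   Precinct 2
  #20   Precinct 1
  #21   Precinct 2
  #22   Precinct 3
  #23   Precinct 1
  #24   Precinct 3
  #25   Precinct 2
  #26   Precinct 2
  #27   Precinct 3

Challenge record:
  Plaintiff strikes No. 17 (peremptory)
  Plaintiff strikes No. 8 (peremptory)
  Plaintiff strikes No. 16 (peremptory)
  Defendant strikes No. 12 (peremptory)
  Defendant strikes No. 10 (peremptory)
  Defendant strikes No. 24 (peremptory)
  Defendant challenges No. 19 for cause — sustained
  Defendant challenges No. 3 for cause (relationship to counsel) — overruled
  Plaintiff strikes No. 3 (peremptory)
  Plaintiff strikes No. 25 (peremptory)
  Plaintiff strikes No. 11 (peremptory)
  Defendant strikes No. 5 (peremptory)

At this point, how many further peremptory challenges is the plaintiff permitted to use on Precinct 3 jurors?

Plaintiff peremptories so far: #17, #8, #16, #3, #25, #11 — 6 of 10 used, 4 left overall.
Against Precinct 3: #17 — 1 used; per-precinct cap 4 leaves 3.
Binding limit: min(4, 3) = 3.

3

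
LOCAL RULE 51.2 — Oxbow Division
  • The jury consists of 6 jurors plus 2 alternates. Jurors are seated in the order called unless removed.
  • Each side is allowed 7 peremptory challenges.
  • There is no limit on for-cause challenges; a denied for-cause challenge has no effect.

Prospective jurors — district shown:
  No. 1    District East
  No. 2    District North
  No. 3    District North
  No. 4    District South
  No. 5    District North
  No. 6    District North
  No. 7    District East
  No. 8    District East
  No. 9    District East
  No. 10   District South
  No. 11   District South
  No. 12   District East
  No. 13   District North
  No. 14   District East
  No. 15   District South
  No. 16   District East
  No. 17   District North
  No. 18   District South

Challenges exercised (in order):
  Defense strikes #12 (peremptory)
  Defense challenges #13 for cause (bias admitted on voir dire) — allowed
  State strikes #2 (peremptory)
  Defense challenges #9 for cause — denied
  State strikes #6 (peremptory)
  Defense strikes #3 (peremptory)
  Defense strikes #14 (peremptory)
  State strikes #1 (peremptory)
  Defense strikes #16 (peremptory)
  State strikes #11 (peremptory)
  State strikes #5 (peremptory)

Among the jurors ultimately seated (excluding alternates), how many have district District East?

Removed: #1, #2, #3, #5, #6, #11, #12, #13, #14, #16.
Seated jurors 1–6: #4, #7, #8, #9, #10, #15 (alternates #17, #18 not counted).
Of those, in District East: #7, #8, #9 → 3.

3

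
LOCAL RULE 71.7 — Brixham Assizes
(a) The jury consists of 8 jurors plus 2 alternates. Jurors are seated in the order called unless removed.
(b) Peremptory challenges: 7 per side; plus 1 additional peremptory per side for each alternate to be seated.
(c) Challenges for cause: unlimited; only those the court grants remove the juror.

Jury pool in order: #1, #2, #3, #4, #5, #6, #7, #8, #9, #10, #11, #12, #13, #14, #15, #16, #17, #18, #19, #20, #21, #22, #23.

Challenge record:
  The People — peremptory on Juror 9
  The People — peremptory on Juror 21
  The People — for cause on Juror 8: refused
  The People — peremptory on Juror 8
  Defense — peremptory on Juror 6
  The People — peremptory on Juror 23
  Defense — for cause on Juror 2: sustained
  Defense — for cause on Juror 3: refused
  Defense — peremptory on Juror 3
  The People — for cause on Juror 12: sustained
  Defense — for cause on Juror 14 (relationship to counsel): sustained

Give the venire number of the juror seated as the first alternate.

16

Removed: #2, #3, #6, #8, #9, #12, #14, #21, #23.
Seating in order: seats 1–8 → #1, #4, #5, #7, #10, #11, #13, #15; alternates → #16, #17.
So alternate 1 is #16.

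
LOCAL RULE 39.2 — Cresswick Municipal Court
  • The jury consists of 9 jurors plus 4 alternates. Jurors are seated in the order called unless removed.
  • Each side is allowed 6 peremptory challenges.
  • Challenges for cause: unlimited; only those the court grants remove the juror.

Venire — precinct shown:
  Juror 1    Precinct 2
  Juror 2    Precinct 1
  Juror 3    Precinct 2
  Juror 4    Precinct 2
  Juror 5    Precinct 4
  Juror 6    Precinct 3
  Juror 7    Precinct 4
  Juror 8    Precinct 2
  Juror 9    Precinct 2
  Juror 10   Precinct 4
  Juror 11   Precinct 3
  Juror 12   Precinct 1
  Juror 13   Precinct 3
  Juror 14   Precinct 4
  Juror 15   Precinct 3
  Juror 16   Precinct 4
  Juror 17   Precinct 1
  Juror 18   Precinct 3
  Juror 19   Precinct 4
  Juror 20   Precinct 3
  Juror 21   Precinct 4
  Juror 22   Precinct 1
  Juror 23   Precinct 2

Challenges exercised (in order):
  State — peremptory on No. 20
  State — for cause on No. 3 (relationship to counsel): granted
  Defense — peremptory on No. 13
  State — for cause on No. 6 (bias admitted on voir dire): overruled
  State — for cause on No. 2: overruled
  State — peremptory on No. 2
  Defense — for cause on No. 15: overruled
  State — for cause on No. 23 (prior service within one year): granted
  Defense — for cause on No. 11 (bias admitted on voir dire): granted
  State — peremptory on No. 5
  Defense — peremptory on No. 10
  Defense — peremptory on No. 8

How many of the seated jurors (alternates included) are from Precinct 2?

Removed: #2, #3, #5, #8, #10, #11, #13, #20, #23.
Seated (13 incl. alternates): #1, #4, #6, #7, #9, #12, #14, #15, #16, #17, #18, #19, #21.
Of those, in Precinct 2: #1, #4, #9 → 3.

3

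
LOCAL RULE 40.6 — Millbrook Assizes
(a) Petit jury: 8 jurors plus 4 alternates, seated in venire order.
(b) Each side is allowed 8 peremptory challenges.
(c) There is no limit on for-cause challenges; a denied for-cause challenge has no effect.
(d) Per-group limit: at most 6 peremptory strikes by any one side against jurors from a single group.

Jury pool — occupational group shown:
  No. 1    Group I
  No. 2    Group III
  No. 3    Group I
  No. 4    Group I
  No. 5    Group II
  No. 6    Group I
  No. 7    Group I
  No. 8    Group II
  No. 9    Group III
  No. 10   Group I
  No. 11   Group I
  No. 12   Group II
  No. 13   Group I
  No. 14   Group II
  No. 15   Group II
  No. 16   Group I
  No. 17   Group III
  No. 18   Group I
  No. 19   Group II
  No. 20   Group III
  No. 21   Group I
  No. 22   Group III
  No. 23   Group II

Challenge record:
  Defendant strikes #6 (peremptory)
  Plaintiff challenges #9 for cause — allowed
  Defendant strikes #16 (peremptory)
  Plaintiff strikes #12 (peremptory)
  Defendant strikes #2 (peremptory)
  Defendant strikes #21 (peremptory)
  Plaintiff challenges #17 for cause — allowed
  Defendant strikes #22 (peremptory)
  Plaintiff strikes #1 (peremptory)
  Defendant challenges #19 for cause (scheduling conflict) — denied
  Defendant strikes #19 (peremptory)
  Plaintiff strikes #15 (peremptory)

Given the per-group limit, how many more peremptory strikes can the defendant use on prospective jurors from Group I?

Defendant peremptories so far: #6, #16, #2, #21, #22, #19 — 6 of 8 used, 2 left overall.
Against Group I: #6, #16, #21 — 3 used; per-group cap 6 leaves 3.
Binding limit: min(2, 3) = 2.

2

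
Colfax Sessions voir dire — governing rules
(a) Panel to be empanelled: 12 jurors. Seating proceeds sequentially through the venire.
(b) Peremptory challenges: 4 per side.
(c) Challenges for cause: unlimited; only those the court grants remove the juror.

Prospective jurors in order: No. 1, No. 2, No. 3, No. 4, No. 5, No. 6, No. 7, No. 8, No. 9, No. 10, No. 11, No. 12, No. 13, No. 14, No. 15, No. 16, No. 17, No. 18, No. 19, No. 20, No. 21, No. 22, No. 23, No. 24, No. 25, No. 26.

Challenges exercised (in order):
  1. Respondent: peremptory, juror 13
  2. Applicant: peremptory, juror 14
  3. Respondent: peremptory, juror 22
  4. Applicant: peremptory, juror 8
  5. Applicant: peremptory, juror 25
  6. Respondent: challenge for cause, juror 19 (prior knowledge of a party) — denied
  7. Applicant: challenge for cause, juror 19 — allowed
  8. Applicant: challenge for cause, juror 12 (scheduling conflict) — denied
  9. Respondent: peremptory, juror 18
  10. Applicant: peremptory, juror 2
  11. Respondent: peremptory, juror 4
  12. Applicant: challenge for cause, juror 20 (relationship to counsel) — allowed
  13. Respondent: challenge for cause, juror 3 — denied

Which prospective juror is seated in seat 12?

17

Removed: #2, #4, #8, #13, #14, #18, #19, #20, #22, #25. (#3, #12 stay — for-cause denied.)
Filling seats in venire order through position 12: #1, #3, #5, #6, #7, #9, #10, #11, #12, #15, #16, #17.
So seat 12 is #17.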